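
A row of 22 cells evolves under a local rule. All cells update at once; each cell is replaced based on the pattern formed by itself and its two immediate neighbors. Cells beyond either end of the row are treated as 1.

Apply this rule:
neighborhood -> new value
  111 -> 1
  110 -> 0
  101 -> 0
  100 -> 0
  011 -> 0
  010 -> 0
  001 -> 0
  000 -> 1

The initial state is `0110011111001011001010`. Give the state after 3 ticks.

0011000000011111111100

tick 1: 0000001110000000000000
tick 2: 0111100100111111111110
tick 3: 0011000000011111111100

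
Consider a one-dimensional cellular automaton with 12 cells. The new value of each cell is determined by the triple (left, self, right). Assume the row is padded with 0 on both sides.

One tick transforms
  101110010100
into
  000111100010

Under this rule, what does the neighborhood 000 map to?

0

At position 11 the neighborhood is 000; the next row has 0 there.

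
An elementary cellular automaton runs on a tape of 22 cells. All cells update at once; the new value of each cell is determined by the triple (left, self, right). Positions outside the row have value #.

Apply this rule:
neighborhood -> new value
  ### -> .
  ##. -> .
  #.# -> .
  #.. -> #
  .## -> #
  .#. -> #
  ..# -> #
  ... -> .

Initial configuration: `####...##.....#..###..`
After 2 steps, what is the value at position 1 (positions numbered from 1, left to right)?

#

step 1: ....#.##.#...#####..##
step 2: #..##.#..##.##....###.
position 1 holds #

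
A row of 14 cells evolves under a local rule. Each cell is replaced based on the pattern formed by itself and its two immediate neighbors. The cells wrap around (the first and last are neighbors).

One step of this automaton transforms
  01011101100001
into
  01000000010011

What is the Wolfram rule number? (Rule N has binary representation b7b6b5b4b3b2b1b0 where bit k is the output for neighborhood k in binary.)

position 4: 111 → 0  (bit 7 = 0)
position 5: 110 → 0  (bit 6 = 0)
position 0: 101 → 0  (bit 5 = 0)
position 9: 100 → 1  (bit 4 = 1)
position 3: 011 → 0  (bit 3 = 0)
position 1: 010 → 1  (bit 2 = 1)
position 12: 001 → 1  (bit 1 = 1)
position 10: 000 → 0  (bit 0 = 0)
bits b7..b0 = 00010110 = 22

22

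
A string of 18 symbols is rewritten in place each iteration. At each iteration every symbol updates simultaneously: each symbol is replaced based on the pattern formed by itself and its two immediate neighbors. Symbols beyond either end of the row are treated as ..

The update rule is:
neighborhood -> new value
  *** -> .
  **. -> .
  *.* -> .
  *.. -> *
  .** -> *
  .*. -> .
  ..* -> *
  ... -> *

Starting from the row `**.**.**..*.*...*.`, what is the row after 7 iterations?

*.**..*..*..*...**

iteration 1: *..*..*.**...***.*
iteration 2: .**.**..*.****....
iteration 3: **..*.**..*...****
iteration 4: *.**..*.**.****...
iteration 5: ..*.**..*..*...***
iteration 6: **..*.**.**.****..
iteration 7: *.**..*..*..*...**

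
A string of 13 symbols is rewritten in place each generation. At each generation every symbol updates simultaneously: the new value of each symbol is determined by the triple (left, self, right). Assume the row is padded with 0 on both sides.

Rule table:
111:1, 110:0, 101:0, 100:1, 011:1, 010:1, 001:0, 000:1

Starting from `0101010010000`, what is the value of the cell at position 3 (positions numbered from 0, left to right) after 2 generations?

0101011011111
0101010011110
position 3 holds 1

1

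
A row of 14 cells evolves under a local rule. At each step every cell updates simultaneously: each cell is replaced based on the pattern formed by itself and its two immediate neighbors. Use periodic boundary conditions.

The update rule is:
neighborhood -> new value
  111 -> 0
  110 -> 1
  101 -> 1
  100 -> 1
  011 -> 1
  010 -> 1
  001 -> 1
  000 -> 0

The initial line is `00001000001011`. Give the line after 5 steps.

10011100011111
11110110110000
10011111111001
11110000001111
00011000011000

00011000011000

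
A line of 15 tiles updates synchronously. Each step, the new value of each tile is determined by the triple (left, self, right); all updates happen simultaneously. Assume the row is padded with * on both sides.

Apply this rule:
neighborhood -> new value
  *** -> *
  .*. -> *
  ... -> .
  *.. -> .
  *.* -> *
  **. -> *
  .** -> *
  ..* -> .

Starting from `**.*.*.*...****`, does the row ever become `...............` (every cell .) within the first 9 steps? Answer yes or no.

no

step 1: ********...****
step 2: ********...****  (fixed point — unchanged through step 9)
step 9 is ********...****, still not uniform .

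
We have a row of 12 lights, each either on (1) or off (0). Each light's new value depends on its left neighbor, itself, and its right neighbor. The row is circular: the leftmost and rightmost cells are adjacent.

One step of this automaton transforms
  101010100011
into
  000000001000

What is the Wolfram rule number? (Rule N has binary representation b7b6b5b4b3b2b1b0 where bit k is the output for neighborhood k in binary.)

position 11: 111 → 0  (bit 7 = 0)
position 0: 110 → 0  (bit 6 = 0)
position 1: 101 → 0  (bit 5 = 0)
position 7: 100 → 0  (bit 4 = 0)
position 10: 011 → 0  (bit 3 = 0)
position 2: 010 → 0  (bit 2 = 0)
position 9: 001 → 0  (bit 1 = 0)
position 8: 000 → 1  (bit 0 = 1)
bits b7..b0 = 00000001 = 1

1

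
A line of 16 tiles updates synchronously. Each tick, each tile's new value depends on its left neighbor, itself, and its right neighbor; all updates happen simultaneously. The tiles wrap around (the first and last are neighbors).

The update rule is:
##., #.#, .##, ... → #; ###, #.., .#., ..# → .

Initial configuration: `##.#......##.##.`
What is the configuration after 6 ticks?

###..####.######
..#..#..###.....
#.......#.#.####
#.#####..#.##...
.##...#...###.#.
.##.#...#.#.##..

.##.#...#.#.##..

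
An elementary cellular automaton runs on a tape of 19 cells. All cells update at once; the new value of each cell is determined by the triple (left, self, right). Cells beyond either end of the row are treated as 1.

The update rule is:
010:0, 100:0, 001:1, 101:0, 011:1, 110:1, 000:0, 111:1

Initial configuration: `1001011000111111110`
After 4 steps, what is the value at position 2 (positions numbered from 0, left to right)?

1

1010011001111111110
1000111011111111110
1001111011111111110
1011111011111111110
position 2 holds 1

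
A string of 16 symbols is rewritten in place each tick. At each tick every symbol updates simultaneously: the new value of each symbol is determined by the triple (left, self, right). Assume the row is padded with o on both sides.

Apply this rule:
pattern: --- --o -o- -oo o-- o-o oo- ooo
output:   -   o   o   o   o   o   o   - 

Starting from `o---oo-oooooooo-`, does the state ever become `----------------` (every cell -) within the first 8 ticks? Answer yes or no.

no

oo-ooooo------oo
-ooo---oo----oo-
oo-oo-oooo--oooo
-oooooo--oooo---
oo----oooo--oo-o
-oo--oo--ooooooo
oooooooooo------
---------oo----o
tick 8 is ---------oo----o, still not uniform -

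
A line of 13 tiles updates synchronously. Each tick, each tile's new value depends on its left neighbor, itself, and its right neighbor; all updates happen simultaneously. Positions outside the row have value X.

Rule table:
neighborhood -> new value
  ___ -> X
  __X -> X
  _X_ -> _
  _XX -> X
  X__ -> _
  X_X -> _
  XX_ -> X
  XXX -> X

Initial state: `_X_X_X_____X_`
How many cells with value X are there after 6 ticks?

11

_______XXXX__
_XXXXXXXXXX_X
_XXXXXXXXXX_X  (fixed point — unchanged through tick 6)
count of X: 11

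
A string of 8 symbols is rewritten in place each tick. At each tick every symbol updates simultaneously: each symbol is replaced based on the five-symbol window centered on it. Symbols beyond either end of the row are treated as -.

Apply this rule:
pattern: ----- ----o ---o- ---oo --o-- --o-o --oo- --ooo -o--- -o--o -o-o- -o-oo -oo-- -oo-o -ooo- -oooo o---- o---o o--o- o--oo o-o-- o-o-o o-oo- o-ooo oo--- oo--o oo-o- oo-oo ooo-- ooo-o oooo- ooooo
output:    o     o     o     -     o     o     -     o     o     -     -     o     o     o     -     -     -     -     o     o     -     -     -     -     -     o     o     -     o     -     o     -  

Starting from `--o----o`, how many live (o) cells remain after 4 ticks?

oooo-ooo
o-o----o
o--o-ooo
o-ooo--o
count of o: 5

5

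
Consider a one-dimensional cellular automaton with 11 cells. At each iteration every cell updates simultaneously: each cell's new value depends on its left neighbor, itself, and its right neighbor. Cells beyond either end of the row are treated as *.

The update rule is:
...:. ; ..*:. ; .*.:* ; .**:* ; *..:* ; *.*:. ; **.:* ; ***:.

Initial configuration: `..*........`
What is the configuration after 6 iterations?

*.**.......
*.***......
*.*.**.....
*.*.***....
*.*.*.**...
*.*.*.***..

*.*.*.***..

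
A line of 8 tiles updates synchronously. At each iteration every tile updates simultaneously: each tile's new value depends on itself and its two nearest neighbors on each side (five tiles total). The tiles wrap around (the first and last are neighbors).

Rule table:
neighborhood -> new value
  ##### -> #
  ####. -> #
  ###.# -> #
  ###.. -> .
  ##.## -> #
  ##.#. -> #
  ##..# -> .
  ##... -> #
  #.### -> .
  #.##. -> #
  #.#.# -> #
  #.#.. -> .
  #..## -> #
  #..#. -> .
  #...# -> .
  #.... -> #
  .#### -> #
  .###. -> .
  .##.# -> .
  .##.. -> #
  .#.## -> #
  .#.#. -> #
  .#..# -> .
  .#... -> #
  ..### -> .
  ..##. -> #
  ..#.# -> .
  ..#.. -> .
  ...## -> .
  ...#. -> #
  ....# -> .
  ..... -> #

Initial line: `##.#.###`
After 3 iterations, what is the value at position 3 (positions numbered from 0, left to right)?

#

iteration 1: #####.##
iteration 2: ######.#
iteration 3: #######.
position 3 holds #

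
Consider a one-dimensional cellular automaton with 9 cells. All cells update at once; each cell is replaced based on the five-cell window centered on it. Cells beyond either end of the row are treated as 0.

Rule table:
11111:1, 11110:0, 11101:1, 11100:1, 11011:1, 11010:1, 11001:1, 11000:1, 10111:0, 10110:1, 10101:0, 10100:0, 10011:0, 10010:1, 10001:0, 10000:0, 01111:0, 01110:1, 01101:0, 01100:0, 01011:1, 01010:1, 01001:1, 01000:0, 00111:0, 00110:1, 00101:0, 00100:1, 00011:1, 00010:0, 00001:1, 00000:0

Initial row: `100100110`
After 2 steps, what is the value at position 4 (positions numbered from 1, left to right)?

111110101
001011010
position 4 holds 0

0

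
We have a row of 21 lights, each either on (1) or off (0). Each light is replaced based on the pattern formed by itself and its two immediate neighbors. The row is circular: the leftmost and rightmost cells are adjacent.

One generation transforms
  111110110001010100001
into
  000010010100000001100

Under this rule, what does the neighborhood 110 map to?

At position 4 the neighborhood is 110; the next row has 1 there.

1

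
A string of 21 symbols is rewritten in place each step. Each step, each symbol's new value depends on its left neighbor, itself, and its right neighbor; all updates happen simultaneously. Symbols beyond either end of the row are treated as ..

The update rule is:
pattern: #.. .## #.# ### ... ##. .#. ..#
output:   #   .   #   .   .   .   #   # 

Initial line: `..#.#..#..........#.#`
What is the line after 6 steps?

step 1: .########........####
step 2: #........#......#....
step 3: ##......###....###...
step 4: ..#....#...#..#...#..
step 5: .###..###.######.###.
step 6: #...##...#......#...#

#...##...#......#...#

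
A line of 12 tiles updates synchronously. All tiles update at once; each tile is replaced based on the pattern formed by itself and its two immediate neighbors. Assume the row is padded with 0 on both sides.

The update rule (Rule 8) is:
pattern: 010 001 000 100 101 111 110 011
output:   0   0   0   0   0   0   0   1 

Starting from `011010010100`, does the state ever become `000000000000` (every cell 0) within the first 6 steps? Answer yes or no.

step 1: 010000000000
step 2: 000000000000
all cells are 0 at step 2

yes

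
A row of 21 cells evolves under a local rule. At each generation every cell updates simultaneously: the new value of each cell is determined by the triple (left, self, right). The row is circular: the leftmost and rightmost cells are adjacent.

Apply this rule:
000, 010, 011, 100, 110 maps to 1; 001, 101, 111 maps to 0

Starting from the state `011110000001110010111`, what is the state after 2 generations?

010011111101011010101
011010000101011010101

011010000101011010101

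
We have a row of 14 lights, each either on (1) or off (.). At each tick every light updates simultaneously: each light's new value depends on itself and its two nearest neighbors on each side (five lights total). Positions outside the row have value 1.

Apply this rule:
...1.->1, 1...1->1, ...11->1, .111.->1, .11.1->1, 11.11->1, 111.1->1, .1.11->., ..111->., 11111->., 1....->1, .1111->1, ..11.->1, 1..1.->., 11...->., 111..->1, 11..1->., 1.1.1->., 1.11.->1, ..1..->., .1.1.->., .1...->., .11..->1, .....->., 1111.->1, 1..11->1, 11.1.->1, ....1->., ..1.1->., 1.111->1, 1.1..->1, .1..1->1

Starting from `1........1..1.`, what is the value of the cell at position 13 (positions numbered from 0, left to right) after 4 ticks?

1.1.....1.1...
111.1..1..1.11
.11111..1...11
111.11....11.1
position 13 holds 1

1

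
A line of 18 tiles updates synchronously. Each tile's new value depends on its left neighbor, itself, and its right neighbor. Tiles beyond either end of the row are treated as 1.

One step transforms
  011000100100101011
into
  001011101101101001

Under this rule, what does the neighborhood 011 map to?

0

At position 1 the neighborhood is 011; the next row has 0 there.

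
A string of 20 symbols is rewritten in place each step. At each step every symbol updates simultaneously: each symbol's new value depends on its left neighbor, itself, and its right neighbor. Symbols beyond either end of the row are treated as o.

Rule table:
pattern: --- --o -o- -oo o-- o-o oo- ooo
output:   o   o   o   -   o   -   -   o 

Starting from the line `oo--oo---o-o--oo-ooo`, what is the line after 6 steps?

o-oo--oooo-ooo----oo
----oo-oo---o-oooo-o
oooo-----oooo--oo---
ooo-ooooo-oo-oo--ooo
oo---ooo-------oo-oo
o-ooo-o-ooooooo----o

o-ooo-o-ooooooo----o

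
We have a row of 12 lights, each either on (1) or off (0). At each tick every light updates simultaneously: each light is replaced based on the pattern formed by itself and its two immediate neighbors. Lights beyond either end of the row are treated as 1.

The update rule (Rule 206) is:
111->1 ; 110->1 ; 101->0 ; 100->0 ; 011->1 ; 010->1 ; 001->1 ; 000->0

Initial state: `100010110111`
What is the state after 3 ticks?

tick 1: 100110110111
tick 2: 101110110111
tick 3: 101110110111

101110110111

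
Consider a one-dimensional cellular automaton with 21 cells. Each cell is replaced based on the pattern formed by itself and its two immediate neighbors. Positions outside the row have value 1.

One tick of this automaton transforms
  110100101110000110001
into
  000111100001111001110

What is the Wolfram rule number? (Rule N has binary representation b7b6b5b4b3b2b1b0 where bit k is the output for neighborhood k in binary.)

23

position 0: 111 → 0  (bit 7 = 0)
position 1: 110 → 0  (bit 6 = 0)
position 2: 101 → 0  (bit 5 = 0)
position 4: 100 → 1  (bit 4 = 1)
position 8: 011 → 0  (bit 3 = 0)
position 3: 010 → 1  (bit 2 = 1)
position 5: 001 → 1  (bit 1 = 1)
position 12: 000 → 1  (bit 0 = 1)
bits b7..b0 = 00010111 = 23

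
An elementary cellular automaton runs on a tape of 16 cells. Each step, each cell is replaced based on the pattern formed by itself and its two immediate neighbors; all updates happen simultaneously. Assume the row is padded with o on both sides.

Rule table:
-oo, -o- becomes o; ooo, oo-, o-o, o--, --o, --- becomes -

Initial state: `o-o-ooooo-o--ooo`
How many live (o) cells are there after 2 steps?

--o-o-----o--o--
--o-o-----o--o--
count of o: 4

4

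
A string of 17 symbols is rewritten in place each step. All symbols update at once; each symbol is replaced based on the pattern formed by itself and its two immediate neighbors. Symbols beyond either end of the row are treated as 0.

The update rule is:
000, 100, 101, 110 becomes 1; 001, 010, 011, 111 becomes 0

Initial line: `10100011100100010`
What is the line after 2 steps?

01011000110011001
00101110011001100

00101110011001100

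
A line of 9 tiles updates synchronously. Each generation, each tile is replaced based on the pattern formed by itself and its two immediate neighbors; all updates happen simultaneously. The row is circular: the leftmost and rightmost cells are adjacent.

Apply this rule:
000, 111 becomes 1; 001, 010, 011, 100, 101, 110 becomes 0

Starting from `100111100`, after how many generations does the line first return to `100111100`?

6

000011000
111000011
110011001
100000000
001111110
100111100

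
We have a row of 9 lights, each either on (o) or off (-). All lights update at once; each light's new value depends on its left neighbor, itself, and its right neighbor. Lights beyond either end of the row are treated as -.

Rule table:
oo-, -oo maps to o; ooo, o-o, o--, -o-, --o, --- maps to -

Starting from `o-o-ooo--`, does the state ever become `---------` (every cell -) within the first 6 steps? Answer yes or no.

step 1: ----o-o--
step 2: ---------
all cells are - at step 2

yes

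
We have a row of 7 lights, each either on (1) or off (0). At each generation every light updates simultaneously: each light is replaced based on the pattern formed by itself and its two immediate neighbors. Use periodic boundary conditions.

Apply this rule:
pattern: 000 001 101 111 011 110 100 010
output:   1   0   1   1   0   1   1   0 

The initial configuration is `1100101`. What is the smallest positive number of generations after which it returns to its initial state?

1110010
0111001
1011100
0101110
0010111
1001011
1100101

7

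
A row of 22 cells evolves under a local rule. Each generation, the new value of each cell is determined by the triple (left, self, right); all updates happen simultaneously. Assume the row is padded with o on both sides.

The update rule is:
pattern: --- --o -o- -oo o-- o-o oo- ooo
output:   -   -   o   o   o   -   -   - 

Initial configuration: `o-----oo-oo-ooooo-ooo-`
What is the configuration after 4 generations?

-o-oo-oo-oo-o-oo--o-o-

generation 1: -o----o--o--o-----o---
generation 2: -oo---oo-oo-oo----oo--
generation 3: -o-o--o--o--o-o---o-o-
generation 4: -o-oo-oo-oo-o-oo--o-o-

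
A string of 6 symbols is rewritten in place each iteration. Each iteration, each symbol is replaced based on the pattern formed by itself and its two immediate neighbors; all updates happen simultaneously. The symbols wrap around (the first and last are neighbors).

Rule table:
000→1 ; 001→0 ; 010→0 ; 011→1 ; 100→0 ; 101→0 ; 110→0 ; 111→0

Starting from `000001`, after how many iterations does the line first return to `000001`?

011100
010001
000100
110001
000101
010000
000111
010100
000001

9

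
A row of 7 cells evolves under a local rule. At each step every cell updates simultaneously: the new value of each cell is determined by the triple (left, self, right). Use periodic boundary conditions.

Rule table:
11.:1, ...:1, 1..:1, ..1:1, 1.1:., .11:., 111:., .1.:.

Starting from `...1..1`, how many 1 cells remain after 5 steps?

step 1: 111.11.
step 2: ..1..1.
step 3: 11.11.1
step 4: .1..1..
step 5: 1.11.11
count of 1: 5

5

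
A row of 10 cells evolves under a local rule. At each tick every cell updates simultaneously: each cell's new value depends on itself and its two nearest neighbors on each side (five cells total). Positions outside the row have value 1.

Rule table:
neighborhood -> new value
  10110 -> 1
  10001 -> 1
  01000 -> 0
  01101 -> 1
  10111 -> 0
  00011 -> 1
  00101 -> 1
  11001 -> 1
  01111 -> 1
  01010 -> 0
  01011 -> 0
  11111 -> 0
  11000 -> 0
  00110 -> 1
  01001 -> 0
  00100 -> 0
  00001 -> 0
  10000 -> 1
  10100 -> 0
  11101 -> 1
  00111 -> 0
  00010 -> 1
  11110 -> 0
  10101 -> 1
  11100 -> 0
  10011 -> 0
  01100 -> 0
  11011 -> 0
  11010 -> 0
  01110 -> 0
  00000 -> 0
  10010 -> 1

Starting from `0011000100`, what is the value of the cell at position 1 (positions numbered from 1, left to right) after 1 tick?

1

tick 1: 1010011000
position 1 holds 1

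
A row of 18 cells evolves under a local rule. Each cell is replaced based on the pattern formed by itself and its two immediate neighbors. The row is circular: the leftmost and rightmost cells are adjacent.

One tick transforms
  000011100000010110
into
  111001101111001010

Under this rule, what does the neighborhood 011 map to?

0

At position 4 the neighborhood is 011; the next row has 0 there.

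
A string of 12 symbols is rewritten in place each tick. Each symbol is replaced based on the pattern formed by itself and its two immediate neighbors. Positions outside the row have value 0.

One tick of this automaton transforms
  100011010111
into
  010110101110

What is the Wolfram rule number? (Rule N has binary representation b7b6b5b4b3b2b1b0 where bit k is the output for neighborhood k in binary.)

position 10: 111 → 1  (bit 7 = 1)
position 5: 110 → 0  (bit 6 = 0)
position 6: 101 → 1  (bit 5 = 1)
position 1: 100 → 1  (bit 4 = 1)
position 4: 011 → 1  (bit 3 = 1)
position 0: 010 → 0  (bit 2 = 0)
position 3: 001 → 1  (bit 1 = 1)
position 2: 000 → 0  (bit 0 = 0)
bits b7..b0 = 10111010 = 186

186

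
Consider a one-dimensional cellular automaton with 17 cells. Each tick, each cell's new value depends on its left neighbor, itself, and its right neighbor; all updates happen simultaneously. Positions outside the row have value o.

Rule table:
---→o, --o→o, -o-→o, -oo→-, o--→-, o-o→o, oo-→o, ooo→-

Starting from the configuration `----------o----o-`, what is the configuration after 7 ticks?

--o-oooooo---o-oo

-oooooooooo-ooooo
o---------oo-----
o-oooooooo-o-oooo
oo-------oooo----
-o-oooooo---o-ooo
ooo-----o-oooo---
--o-oooooo---o-oo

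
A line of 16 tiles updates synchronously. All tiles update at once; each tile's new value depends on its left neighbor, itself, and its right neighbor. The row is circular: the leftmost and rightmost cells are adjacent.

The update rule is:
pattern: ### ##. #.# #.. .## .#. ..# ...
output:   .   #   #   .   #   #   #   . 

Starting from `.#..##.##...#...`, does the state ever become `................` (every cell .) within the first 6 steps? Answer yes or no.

##.######..##...
####....#.###..#
...#...####.#.##
..##..##..######
.###.###.##....#
##.###.####...##
step 6 is ##.###.####...##, still not uniform .

no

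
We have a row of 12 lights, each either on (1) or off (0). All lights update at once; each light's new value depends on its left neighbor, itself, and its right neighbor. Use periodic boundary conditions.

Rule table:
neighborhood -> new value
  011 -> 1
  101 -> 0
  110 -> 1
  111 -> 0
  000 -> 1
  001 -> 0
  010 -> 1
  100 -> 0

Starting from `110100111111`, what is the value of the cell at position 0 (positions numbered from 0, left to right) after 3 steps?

0

010100100000
010100101111
010100101001
position 0 holds 0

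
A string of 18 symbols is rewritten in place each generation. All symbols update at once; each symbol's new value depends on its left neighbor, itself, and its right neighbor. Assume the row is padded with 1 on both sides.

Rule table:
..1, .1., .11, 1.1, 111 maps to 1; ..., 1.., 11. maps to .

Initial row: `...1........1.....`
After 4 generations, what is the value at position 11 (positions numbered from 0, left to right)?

..11.......11....1
.11.......11....11
11.......11....111
1.......11....1111
position 11 holds .

.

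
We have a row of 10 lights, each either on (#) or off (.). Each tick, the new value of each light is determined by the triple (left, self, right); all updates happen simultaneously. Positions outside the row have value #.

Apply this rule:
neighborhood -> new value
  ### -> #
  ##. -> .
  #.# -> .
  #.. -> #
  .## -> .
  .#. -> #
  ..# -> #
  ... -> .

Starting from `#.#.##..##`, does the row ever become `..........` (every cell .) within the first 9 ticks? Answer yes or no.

tick 1: ..#...##.#
tick 2: ####.#....
tick 3: ###..##..#
tick 4: ##.##..##.
tick 5: #....##...
tick 6: .#..#..#.#
tick 7: .#######..
tick 8: ..#####.##
tick 9: ##.###...#
tick 9 is ##.###...#, still not uniform .

no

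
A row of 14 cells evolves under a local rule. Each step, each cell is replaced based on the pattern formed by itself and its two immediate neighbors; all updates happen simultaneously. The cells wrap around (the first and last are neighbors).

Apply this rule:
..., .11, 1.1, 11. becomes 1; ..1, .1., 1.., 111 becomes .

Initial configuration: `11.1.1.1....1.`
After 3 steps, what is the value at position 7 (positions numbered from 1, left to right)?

.

111.1.1..11..1
..11.1...11..1
..111..1.11...
position 7 holds .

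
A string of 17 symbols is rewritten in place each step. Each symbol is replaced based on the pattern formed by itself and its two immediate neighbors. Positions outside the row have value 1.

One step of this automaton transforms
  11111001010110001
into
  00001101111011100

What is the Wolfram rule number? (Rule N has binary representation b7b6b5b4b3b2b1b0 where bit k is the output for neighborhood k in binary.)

position 0: 111 → 0  (bit 7 = 0)
position 4: 110 → 1  (bit 6 = 1)
position 8: 101 → 1  (bit 5 = 1)
position 5: 100 → 1  (bit 4 = 1)
position 11: 011 → 0  (bit 3 = 0)
position 7: 010 → 1  (bit 2 = 1)
position 6: 001 → 0  (bit 1 = 0)
position 14: 000 → 1  (bit 0 = 1)
bits b7..b0 = 01110101 = 117

117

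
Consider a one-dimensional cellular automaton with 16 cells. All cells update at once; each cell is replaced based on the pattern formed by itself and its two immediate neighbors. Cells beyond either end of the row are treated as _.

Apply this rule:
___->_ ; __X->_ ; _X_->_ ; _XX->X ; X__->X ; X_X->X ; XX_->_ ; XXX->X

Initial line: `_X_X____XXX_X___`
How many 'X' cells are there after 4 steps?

__X_X___XX_X_X__
___X_X__X_X_X_X_
____X_X__X_X_X_X
_____X_X__X_X_X_
count of X: 5

5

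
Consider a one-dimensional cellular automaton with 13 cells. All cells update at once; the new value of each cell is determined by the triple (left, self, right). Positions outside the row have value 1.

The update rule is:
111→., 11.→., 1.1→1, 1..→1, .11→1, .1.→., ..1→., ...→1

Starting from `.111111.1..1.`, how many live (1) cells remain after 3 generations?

6

generation 1: 11.....1.1..1
generation 2: ..1111..1.1.1
generation 3: 1.1...1..1.11
count of 1: 6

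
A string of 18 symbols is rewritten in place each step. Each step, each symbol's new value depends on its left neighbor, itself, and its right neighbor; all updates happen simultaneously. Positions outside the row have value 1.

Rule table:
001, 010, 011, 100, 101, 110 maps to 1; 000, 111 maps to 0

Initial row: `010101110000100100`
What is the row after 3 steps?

100011000001100001

111111011001111111
000001111111000000
100011000001100001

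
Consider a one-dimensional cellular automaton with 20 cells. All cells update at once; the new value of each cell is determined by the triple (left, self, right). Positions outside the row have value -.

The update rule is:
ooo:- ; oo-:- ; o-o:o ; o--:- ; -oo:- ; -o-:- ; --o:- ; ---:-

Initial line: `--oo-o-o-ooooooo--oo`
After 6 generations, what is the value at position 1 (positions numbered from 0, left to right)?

-

generation 1: ----o-o-o-----------
generation 2: -----o-o------------
generation 3: ------o-------------
generation 4: --------------------
generation 5: --------------------  (fixed point — unchanged through generation 6)
position 1 holds -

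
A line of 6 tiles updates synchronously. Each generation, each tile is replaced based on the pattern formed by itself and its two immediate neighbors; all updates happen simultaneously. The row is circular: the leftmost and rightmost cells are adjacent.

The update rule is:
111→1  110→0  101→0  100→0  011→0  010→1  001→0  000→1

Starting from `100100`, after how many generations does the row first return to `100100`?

1

100100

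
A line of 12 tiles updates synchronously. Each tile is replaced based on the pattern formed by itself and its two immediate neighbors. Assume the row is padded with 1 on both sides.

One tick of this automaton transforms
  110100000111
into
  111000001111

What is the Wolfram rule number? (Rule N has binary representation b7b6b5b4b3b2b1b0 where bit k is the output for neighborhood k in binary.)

position 0: 111 → 1  (bit 7 = 1)
position 1: 110 → 1  (bit 6 = 1)
position 2: 101 → 1  (bit 5 = 1)
position 4: 100 → 0  (bit 4 = 0)
position 9: 011 → 1  (bit 3 = 1)
position 3: 010 → 0  (bit 2 = 0)
position 8: 001 → 1  (bit 1 = 1)
position 5: 000 → 0  (bit 0 = 0)
bits b7..b0 = 11101010 = 234

234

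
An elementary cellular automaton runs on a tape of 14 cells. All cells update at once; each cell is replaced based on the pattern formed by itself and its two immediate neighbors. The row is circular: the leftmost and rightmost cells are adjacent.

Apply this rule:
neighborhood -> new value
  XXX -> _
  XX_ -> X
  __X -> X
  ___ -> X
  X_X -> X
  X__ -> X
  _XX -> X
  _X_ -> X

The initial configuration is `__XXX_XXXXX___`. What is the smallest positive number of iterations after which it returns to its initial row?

XXX_XXX___XXXX
__XXX_XXXXX___

2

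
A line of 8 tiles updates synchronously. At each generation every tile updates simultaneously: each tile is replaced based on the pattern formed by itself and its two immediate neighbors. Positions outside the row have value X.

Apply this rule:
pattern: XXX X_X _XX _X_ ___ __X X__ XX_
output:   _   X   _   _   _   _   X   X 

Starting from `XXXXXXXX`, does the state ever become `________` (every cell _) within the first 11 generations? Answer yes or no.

yes

generation 1: ________
all cells are _ at generation 1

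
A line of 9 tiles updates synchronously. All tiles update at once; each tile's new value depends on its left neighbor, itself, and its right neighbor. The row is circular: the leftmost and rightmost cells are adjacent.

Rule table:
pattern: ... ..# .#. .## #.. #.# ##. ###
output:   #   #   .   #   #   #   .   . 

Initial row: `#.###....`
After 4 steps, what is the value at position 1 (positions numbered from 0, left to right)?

#

.##..####
##.###...
#.##..###
.##.###..
position 1 holds #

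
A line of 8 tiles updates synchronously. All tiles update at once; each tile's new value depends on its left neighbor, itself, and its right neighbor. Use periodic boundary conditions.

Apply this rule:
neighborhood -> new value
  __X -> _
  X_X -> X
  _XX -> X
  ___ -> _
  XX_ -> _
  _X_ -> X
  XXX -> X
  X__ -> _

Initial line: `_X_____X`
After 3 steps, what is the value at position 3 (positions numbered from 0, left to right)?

_

XX_____X
X______X
_______X
position 3 holds _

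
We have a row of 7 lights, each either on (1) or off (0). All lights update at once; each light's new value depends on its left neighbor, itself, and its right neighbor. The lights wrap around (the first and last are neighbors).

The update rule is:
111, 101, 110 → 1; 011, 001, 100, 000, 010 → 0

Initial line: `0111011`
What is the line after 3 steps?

0110111

step 1: 1011101
step 2: 1101110
step 3: 0110111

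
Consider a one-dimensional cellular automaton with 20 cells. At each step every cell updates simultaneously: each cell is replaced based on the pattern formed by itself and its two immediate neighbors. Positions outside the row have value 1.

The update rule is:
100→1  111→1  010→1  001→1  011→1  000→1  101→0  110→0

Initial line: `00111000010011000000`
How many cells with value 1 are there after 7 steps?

11110111111110111111
11100111111100111111
11011111111011111111
10011111110011111111
01111111101111111111
01111111001111111111
01111110111111111111
count of 1: 18

18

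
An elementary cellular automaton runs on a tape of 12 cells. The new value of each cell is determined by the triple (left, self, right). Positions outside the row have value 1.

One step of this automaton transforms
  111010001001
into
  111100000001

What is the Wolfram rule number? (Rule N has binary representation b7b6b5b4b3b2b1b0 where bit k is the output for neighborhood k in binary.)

position 0: 111 → 1  (bit 7 = 1)
position 2: 110 → 1  (bit 6 = 1)
position 3: 101 → 1  (bit 5 = 1)
position 5: 100 → 0  (bit 4 = 0)
position 11: 011 → 1  (bit 3 = 1)
position 4: 010 → 0  (bit 2 = 0)
position 7: 001 → 0  (bit 1 = 0)
position 6: 000 → 0  (bit 0 = 0)
bits b7..b0 = 11101000 = 232

232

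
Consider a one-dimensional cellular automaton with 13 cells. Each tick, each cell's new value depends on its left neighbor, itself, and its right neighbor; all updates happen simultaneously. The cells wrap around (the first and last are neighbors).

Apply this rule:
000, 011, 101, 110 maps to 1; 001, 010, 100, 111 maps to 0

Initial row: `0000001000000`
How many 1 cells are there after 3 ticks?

1111100011111
0000101010000
1110010100111
count of 1: 8

8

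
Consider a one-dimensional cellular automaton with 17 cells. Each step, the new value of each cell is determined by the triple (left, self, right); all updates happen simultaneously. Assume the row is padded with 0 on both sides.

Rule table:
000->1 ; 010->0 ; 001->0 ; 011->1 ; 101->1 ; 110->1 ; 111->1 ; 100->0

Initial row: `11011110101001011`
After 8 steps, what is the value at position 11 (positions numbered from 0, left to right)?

1

11111111010000111
11111111100110111
11111111100111111
11111111100111111  (fixed point — unchanged through step 8)
position 11 holds 1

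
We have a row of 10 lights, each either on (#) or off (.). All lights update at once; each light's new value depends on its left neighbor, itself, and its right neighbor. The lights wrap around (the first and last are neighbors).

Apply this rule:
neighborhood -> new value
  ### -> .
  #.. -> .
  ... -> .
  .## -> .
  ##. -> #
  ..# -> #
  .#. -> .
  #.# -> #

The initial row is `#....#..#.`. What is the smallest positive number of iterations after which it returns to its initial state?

iteration 1: ....#..#.#
iteration 2: ...#..#.#.
iteration 3: ..#..#.#..
iteration 4: .#..#.#...
iteration 5: #..#.#....
iteration 6: ..#.#....#
iteration 7: .#.#....#.
iteration 8: #.#....#..
iteration 9: .#....#..#
iteration 10: #....#..#.

10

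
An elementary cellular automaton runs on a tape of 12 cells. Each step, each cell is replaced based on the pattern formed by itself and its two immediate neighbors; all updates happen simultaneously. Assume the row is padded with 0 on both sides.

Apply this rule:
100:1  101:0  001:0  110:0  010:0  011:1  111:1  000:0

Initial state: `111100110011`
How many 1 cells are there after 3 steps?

2

111010101010
110000000001
101000000000
count of 1: 2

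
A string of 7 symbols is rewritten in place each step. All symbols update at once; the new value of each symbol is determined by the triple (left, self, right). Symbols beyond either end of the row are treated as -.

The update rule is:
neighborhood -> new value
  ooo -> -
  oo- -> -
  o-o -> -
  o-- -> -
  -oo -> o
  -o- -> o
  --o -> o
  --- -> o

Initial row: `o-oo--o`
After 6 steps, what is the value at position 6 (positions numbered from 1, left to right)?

o-o--oo
o-o-oo-
o-o-o--
o-o-o-o
o-o-o-o  (fixed point — unchanged through step 6)
position 6 holds -

-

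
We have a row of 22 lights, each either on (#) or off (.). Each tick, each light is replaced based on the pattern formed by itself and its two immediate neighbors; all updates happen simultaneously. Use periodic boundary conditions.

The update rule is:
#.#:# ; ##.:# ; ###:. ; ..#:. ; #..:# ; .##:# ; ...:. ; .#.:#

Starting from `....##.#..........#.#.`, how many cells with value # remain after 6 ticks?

....#####.........####
#...#...##........#..#
##..##..###.......##.#
.##.###.#.##......####
#####.#######.....#..#
....###.....##....##.#
count of #: 8

8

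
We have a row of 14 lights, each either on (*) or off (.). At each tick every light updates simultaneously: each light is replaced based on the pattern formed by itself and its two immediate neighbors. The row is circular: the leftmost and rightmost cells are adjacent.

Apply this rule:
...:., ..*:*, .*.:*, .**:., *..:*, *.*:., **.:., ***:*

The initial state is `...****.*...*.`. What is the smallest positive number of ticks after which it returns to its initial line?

14

..*.**..**.***
***...**....*.
.*.*.*..*..**.
**.*.******..*
*..*..****.**.
******.**.....
.****....*...*
..**.*..***.**
**...***.*....
..*.*.*..**..*
***.*.***..***
**..*..*.**.**
*.******.....*
...****.*...*.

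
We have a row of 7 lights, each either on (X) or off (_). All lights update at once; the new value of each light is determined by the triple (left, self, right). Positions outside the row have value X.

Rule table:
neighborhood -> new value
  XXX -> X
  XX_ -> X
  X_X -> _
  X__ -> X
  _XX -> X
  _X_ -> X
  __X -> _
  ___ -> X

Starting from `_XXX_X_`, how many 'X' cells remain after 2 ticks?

4

tick 1: _XXX_X_  (fixed point — unchanged through tick 2)
count of X: 4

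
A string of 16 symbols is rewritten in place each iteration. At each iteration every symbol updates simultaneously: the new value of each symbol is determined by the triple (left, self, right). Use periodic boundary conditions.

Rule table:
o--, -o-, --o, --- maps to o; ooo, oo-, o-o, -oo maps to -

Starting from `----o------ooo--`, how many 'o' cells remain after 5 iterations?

ooooooooooo---oo
-----------ooo--
ooooooooooo---oo  (repeats iteration 1; period 2)
iteration 5: ooooooooooo---oo
count of o: 13

13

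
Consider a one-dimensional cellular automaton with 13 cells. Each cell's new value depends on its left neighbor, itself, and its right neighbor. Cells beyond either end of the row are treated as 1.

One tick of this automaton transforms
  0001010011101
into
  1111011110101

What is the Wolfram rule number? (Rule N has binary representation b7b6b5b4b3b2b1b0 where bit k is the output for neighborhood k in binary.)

95

position 9: 111 → 0  (bit 7 = 0)
position 10: 110 → 1  (bit 6 = 1)
position 4: 101 → 0  (bit 5 = 0)
position 0: 100 → 1  (bit 4 = 1)
position 8: 011 → 1  (bit 3 = 1)
position 3: 010 → 1  (bit 2 = 1)
position 2: 001 → 1  (bit 1 = 1)
position 1: 000 → 1  (bit 0 = 1)
bits b7..b0 = 01011111 = 95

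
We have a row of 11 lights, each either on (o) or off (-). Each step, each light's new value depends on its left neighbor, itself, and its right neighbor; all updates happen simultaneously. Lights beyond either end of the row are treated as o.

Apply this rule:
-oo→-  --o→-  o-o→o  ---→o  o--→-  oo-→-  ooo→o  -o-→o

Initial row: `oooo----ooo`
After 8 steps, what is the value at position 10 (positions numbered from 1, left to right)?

-

step 1: ooo--oo--oo
step 2: oo--------o
step 3: o--oooooo--
step 4: ----oooo---
step 5: -oo--oo--o-
step 6: o--------oo
step 7: --oooooo--o
step 8: ---oooo----
position 10 holds -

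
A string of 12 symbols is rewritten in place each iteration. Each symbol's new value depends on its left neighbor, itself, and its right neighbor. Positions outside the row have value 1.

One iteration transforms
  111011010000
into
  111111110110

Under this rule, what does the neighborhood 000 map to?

1

At position 9 the neighborhood is 000; the next row has 1 there.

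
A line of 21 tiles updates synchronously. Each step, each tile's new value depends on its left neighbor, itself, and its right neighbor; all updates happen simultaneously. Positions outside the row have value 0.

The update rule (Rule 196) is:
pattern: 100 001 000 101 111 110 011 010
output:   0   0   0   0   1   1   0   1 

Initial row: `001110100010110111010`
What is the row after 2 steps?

000010100010010001010

000110100010010011010
000010100010010001010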